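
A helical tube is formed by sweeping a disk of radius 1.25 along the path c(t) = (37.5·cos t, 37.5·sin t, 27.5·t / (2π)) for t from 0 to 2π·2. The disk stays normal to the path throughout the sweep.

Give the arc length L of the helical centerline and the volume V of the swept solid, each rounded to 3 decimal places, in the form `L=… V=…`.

L=474.438 V=2328.890

2πR = 2π·37.5 = 235.619449
per-turn = √(235.619449² + 27.5²) = √(55516.5248 + 756.25) = √56272.7748 = 237.218833
L = 2 × 237.218833 = 474.437666
V = π·1.25² × L = 4.908739 × 474.437666 = 2328.890448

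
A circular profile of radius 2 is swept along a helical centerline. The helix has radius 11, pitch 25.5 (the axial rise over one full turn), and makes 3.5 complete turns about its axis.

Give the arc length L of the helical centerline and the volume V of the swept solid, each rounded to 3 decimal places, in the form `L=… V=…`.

2πR = 2π·11 = 69.115038
per-turn = √(69.115038² + 25.5²) = √(4776.8885 + 650.25) = √5427.1385 = 73.669115
L = 3.5 × 73.669115 = 257.841903
V = π·2² × L = 12.566371 × 257.841903 = 3240.136914

L=257.842 V=3240.137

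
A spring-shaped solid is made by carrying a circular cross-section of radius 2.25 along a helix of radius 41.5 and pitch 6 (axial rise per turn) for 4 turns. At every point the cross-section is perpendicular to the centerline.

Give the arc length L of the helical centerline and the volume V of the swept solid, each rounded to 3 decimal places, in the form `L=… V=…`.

L=1043.285 V=16592.729

2πR = 2π·41.5 = 260.752190
per-turn = √(260.752190² + 6²) = √(67991.7047 + 36) = √68027.7047 = 260.821212
L = 4 × 260.821212 = 1043.284849
V = π·2.25² × L = 15.904313 × 1043.284849 = 16592.728582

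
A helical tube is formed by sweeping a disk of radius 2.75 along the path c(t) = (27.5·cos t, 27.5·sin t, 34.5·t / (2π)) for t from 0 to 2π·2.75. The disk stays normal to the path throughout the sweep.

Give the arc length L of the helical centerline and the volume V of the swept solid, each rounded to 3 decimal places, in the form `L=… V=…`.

L=484.545 V=11511.964

2πR = 2π·27.5 = 172.787596
per-turn = √(172.787596² + 34.5²) = √(29855.5533 + 1190.25) = √31045.8033 = 176.198193
L = 2.75 × 176.198193 = 484.545032
V = π·2.75² × L = 23.758294 × 484.545032 = 11511.963529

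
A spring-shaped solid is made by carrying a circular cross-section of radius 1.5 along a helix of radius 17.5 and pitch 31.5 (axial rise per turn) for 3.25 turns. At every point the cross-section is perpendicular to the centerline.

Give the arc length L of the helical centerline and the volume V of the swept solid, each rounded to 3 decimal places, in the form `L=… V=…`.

L=371.731 V=2627.613

2πR = 2π·17.5 = 109.955743
per-turn = √(109.955743² + 31.5²) = √(12090.2654 + 992.25) = √13082.5154 = 114.378824
L = 3.25 × 114.378824 = 371.731178
V = π·1.5² × L = 7.068583 × 371.731178 = 2627.612861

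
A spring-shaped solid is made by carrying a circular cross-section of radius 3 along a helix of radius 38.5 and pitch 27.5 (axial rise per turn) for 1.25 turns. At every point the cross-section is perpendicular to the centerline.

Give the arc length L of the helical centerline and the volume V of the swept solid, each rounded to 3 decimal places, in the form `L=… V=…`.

2πR = 2π·38.5 = 241.902634
per-turn = √(241.902634² + 27.5²) = √(58516.8845 + 756.25) = √59273.1345 = 243.460745
L = 1.25 × 243.460745 = 304.325932
V = π·3² × L = 28.274334 × 304.325932 = 8604.612999

L=304.326 V=8604.613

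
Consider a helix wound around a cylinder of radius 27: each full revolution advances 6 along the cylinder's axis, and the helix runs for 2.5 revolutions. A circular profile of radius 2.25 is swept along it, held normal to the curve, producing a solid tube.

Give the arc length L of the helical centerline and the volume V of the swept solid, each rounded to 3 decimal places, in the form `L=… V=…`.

L=424.380 V=6749.475

2πR = 2π·27 = 169.646003
per-turn = √(169.646003² + 6²) = √(28779.7664 + 36) = √28815.7664 = 169.752073
L = 2.5 × 169.752073 = 424.380184
V = π·2.25² × L = 15.904313 × 424.380184 = 6749.475189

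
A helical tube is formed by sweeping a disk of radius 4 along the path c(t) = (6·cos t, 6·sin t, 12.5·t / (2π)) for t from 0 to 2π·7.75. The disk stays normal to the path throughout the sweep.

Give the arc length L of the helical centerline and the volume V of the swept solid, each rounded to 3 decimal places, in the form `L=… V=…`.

2πR = 2π·6 = 37.699112
per-turn = √(37.699112² + 12.5²) = √(1421.2230 + 156.25) = √1577.4730 = 39.717415
L = 7.75 × 39.717415 = 307.809964
V = π·4² × L = 50.265482 × 307.809964 = 15472.216358

L=307.810 V=15472.216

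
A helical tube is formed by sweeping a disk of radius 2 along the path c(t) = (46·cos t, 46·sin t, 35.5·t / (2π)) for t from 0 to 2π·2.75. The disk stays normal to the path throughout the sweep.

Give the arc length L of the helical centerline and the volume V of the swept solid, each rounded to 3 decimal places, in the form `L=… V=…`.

2πR = 2π·46 = 289.026524
per-turn = √(289.026524² + 35.5²) = √(83536.3317 + 1260.25) = √84796.5817 = 291.198526
L = 2.75 × 291.198526 = 800.795947
V = π·2² × L = 12.566371 × 800.795947 = 10063.098656

L=800.796 V=10063.099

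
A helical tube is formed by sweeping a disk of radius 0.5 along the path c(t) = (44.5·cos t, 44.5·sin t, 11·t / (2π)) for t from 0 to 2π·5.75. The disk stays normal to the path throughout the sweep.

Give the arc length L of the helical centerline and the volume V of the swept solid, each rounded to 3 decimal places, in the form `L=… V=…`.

L=1608.954 V=1263.669

2πR = 2π·44.5 = 279.601746
per-turn = √(279.601746² + 11²) = √(78177.1365 + 121) = √78298.1365 = 279.818042
L = 5.75 × 279.818042 = 1608.953740
V = π·0.5² × L = 0.785398 × 1608.953740 = 1263.669312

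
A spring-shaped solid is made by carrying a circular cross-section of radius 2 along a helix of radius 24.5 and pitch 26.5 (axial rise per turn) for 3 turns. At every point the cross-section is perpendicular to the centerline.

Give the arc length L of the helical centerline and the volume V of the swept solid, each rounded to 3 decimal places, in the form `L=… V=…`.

L=468.607 V=5888.689

2πR = 2π·24.5 = 153.938040
per-turn = √(153.938040² + 26.5²) = √(23696.9202 + 702.25) = √24399.1702 = 156.202337
L = 3 × 156.202337 = 468.607012
V = π·2² × L = 12.566371 × 468.607012 = 5888.689383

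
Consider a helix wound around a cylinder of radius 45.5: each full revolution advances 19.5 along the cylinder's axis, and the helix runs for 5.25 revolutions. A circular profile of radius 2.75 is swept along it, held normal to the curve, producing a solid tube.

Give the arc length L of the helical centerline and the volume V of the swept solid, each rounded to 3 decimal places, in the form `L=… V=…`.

L=1504.383 V=35741.581

2πR = 2π·45.5 = 285.884931
per-turn = √(285.884931² + 19.5²) = √(81730.1940 + 380.25) = √82110.4440 = 286.549200
L = 5.25 × 286.549200 = 1504.383300
V = π·2.75² × L = 23.758294 × 1504.383300 = 35741.581402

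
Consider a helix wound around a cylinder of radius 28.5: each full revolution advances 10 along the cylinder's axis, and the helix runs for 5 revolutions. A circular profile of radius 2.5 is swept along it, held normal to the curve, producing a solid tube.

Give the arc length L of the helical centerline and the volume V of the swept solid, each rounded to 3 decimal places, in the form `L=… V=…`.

L=896.749 V=17607.624

2πR = 2π·28.5 = 179.070781
per-turn = √(179.070781² + 10²) = √(32066.3447 + 100) = √32166.3447 = 179.349783
L = 5 × 179.349783 = 896.748916
V = π·2.5² × L = 19.634954 × 896.748916 = 17607.623782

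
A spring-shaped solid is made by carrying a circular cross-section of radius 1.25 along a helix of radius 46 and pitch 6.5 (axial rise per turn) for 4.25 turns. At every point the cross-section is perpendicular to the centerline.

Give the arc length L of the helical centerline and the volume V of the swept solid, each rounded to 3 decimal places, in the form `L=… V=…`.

2πR = 2π·46 = 289.026524
per-turn = √(289.026524² + 6.5²) = √(83536.3317 + 42.25) = √83578.5817 = 289.099605
L = 4.25 × 289.099605 = 1228.673322
V = π·1.25² × L = 4.908739 × 1228.673322 = 6031.236063

L=1228.673 V=6031.236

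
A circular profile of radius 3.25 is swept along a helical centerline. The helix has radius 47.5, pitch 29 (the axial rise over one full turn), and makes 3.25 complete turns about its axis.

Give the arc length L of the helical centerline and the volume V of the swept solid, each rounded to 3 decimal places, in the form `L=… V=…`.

2πR = 2π·47.5 = 298.451302
per-turn = √(298.451302² + 29²) = √(89073.1797 + 841) = √89914.1797 = 299.856932
L = 3.25 × 299.856932 = 974.535029
V = π·3.25² × L = 33.183072 × 974.535029 = 32338.066436

L=974.535 V=32338.066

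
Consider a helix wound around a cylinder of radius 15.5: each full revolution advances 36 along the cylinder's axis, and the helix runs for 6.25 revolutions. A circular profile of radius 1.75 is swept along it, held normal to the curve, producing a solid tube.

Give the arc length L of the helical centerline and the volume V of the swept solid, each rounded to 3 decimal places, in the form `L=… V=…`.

L=648.938 V=6243.516

2πR = 2π·15.5 = 97.389372
per-turn = √(97.389372² + 36²) = √(9484.6898 + 1296) = √10780.6898 = 103.830101
L = 6.25 × 103.830101 = 648.938130
V = π·1.75² × L = 9.621128 × 648.938130 = 6243.516489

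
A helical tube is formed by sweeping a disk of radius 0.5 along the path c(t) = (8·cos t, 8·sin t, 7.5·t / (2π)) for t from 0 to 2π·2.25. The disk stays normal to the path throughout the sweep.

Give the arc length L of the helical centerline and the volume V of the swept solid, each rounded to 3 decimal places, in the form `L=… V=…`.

L=114.349 V=89.810

2πR = 2π·8 = 50.265482
per-turn = √(50.265482² + 7.5²) = √(2526.6187 + 56.25) = √2582.8687 = 50.821932
L = 2.25 × 50.821932 = 114.349346
V = π·0.5² × L = 0.785398 × 114.349346 = 89.809766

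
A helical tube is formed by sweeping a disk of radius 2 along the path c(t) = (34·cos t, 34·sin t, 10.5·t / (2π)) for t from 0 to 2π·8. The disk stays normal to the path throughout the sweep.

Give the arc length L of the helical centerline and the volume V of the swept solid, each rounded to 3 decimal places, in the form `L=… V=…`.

L=1711.089 V=21502.185

2πR = 2π·34 = 213.628300
per-turn = √(213.628300² + 10.5²) = √(45637.0508 + 110.25) = √45747.3008 = 213.886186
L = 8 × 213.886186 = 1711.089492
V = π·2² × L = 12.566371 × 1711.089492 = 21502.184705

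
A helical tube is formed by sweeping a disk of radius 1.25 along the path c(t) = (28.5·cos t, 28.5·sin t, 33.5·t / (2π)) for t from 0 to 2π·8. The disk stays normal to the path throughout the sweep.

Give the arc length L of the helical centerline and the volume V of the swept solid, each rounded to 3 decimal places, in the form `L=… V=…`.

L=1457.419 V=7154.089

2πR = 2π·28.5 = 179.070781
per-turn = √(179.070781² + 33.5²) = √(32066.3447 + 1122.25) = √33188.5947 = 182.177372
L = 8 × 182.177372 = 1457.418972
V = π·1.25² × L = 4.908739 × 1457.418972 = 7154.088651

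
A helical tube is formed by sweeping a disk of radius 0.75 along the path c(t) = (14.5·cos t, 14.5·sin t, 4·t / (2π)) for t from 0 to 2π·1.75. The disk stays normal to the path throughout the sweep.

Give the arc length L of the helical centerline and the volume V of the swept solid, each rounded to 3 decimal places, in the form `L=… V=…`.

2πR = 2π·14.5 = 91.106187
per-turn = √(91.106187² + 4²) = √(8300.3373 + 16) = √8316.3373 = 91.193954
L = 1.75 × 91.193954 = 159.589420
V = π·0.75² × L = 1.767146 × 159.589420 = 282.017784

L=159.589 V=282.018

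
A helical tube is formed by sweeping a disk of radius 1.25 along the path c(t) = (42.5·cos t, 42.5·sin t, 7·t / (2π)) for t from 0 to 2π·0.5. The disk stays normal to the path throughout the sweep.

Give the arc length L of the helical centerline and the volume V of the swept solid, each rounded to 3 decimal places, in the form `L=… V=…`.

2πR = 2π·42.5 = 267.035376
per-turn = √(267.035376² + 7²) = √(71307.8918 + 49) = √71356.8918 = 267.127108
L = 0.5 × 267.127108 = 133.563554
V = π·1.25² × L = 4.908739 × 133.563554 = 655.628562

L=133.564 V=655.629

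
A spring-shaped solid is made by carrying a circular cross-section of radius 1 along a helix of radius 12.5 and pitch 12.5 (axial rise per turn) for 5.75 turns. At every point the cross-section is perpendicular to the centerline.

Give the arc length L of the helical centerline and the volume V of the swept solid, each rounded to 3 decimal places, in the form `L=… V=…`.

L=457.288 V=1436.612

2πR = 2π·12.5 = 78.539816
per-turn = √(78.539816² + 12.5²) = √(6168.5028 + 156.25) = √6324.7528 = 79.528314
L = 5.75 × 79.528314 = 457.287806
V = π·1² × L = 3.141593 × 457.287806 = 1436.612013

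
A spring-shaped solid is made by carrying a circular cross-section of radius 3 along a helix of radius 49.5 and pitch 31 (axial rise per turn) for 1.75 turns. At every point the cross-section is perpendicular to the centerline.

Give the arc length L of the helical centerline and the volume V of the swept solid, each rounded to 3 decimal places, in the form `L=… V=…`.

2πR = 2π·49.5 = 311.017673
per-turn = √(311.017673² + 31²) = √(96731.9927 + 961) = √97692.9927 = 312.558783
L = 1.75 × 312.558783 = 546.977870
V = π·3² × L = 28.274334 × 546.977870 = 15465.434922

L=546.978 V=15465.435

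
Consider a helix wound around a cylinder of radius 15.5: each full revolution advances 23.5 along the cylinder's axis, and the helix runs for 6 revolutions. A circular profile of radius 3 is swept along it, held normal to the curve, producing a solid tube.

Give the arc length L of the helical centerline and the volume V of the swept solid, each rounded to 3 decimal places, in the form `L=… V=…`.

2πR = 2π·15.5 = 97.389372
per-turn = √(97.389372² + 23.5²) = √(9484.6898 + 552.25) = √10036.9398 = 100.184529
L = 6 × 100.184529 = 601.107173
V = π·3² × L = 28.274334 × 601.107173 = 16995.904919

L=601.107 V=16995.905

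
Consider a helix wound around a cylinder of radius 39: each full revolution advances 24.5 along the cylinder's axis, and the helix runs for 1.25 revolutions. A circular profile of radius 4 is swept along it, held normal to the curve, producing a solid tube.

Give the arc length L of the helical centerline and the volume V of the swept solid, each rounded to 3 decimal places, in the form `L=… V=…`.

L=307.832 V=15473.347

2πR = 2π·39 = 245.044227
per-turn = √(245.044227² + 24.5²) = √(60046.6732 + 600.25) = √60646.9232 = 246.265960
L = 1.25 × 246.265960 = 307.832450
V = π·4² × L = 50.265482 × 307.832450 = 15473.346631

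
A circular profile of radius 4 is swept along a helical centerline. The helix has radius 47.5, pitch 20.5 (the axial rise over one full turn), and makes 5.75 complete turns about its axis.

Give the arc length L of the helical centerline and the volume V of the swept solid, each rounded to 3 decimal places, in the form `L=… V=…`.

L=1720.139 V=86463.592

2πR = 2π·47.5 = 298.451302
per-turn = √(298.451302² + 20.5²) = √(89073.1797 + 420.25) = √89493.4297 = 299.154525
L = 5.75 × 299.154525 = 1720.138518
V = π·4² × L = 50.265482 × 1720.138518 = 86463.592486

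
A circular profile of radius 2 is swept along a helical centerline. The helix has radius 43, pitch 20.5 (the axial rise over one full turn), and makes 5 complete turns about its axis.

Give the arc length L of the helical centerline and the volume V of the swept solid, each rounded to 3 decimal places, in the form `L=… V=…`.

L=1354.768 V=17024.516

2πR = 2π·43 = 270.176968
per-turn = √(270.176968² + 20.5²) = √(72995.5942 + 420.25) = √73415.8442 = 270.953583
L = 5 × 270.953583 = 1354.767915
V = π·2² × L = 12.566371 × 1354.767915 = 17024.515717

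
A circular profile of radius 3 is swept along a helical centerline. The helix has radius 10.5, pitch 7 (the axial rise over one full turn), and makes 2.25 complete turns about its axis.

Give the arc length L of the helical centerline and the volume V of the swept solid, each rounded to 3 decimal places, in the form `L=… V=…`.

L=149.273 V=4220.608

2πR = 2π·10.5 = 65.973446
per-turn = √(65.973446² + 7²) = √(4352.4955 + 49) = √4401.4955 = 66.343768
L = 2.25 × 66.343768 = 149.273478
V = π·3² × L = 28.274334 × 149.273478 = 4220.608151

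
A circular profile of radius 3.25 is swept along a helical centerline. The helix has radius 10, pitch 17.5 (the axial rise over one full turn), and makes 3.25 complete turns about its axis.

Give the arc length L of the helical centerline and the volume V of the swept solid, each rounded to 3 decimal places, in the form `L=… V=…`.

2πR = 2π·10 = 62.831853
per-turn = √(62.831853² + 17.5²) = √(3947.8418 + 306.25) = √4254.0918 = 65.223399
L = 3.25 × 65.223399 = 211.976046
V = π·3.25² × L = 33.183072 × 211.976046 = 7034.016493

L=211.976 V=7034.016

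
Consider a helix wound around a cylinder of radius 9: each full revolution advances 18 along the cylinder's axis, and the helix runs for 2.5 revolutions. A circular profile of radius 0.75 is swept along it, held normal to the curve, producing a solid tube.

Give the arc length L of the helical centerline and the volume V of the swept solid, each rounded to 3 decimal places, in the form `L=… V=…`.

2πR = 2π·9 = 56.548668
per-turn = √(56.548668² + 18²) = √(3197.7518 + 324) = √3521.7518 = 59.344350
L = 2.5 × 59.344350 = 148.360874
V = π·0.75² × L = 1.767146 × 148.360874 = 262.175305

L=148.361 V=262.175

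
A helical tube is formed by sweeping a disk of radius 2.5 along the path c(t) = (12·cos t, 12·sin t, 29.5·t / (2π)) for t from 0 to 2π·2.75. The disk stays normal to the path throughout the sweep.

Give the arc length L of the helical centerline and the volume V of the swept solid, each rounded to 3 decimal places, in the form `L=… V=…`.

2πR = 2π·12 = 75.398224
per-turn = √(75.398224² + 29.5²) = √(5684.8921 + 870.25) = √6555.1421 = 80.963832
L = 2.75 × 80.963832 = 222.650539
V = π·2.5² × L = 19.634954 × 222.650539 = 4371.733105

L=222.651 V=4371.733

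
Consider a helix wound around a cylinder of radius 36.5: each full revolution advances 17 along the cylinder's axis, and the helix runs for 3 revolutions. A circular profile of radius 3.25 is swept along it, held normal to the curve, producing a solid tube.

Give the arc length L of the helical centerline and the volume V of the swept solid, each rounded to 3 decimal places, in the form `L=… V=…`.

2πR = 2π·36.5 = 229.336264
per-turn = √(229.336264² + 17²) = √(52595.1219 + 289) = √52884.1219 = 229.965480
L = 3 × 229.965480 = 689.896439
V = π·3.25² × L = 33.183072 × 689.896439 = 22892.883490

L=689.896 V=22892.883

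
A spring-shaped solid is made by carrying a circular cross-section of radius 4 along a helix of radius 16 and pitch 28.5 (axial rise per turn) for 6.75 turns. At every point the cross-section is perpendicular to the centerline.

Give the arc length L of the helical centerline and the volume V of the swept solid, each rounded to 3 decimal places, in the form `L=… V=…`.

2πR = 2π·16 = 100.530965
per-turn = √(100.530965² + 28.5²) = √(10106.4749 + 812.25) = √10918.7249 = 104.492703
L = 6.75 × 104.492703 = 705.325743
V = π·4² × L = 50.265482 × 705.325743 = 35453.538755

L=705.326 V=35453.539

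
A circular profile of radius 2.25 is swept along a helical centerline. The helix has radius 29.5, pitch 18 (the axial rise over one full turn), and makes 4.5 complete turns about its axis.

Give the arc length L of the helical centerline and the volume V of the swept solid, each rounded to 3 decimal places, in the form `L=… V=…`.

L=838.017 V=13328.079

2πR = 2π·29.5 = 185.353967
per-turn = √(185.353967² + 18²) = √(34356.0929 + 324) = √34680.0929 = 186.225919
L = 4.5 × 186.225919 = 838.016636
V = π·2.25² × L = 15.904313 × 838.016636 = 13328.078712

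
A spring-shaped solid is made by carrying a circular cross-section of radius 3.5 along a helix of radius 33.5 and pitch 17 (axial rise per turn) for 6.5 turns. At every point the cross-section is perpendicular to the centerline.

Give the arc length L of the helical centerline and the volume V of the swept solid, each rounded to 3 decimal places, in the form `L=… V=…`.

L=1372.619 V=52824.555

2πR = 2π·33.5 = 210.486708
per-turn = √(210.486708² + 17²) = √(44304.6542 + 289) = √44593.6542 = 211.172096
L = 6.5 × 211.172096 = 1372.618624
V = π·3.5² × L = 38.484510 × 1372.618624 = 52824.555187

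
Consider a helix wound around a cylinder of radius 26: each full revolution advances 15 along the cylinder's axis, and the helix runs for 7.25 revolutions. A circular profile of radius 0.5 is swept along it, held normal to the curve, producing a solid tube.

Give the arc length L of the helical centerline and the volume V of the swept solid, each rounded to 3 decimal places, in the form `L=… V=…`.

L=1189.363 V=934.123

2πR = 2π·26 = 163.362818
per-turn = √(163.362818² + 15²) = √(26687.4103 + 225) = √26912.4103 = 164.050024
L = 7.25 × 164.050024 = 1189.362672
V = π·0.5² × L = 0.785398 × 1189.362672 = 934.123258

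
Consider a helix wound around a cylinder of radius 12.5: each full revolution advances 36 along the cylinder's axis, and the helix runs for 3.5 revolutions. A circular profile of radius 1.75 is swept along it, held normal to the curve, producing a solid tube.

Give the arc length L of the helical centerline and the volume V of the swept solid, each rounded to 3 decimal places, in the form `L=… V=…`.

2πR = 2π·12.5 = 78.539816
per-turn = √(78.539816² + 36²) = √(6168.5028 + 1296) = √7464.5028 = 86.397354
L = 3.5 × 86.397354 = 302.390738
V = π·1.75² × L = 9.621128 × 302.390738 = 2909.339850

L=302.391 V=2909.340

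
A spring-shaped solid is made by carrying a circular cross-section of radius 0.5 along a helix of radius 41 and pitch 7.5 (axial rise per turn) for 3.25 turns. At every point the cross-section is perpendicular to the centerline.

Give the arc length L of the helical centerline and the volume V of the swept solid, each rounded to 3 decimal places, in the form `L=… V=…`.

2πR = 2π·41 = 257.610598
per-turn = √(257.610598² + 7.5²) = √(66363.2200 + 56.25) = √66419.4700 = 257.719751
L = 3.25 × 257.719751 = 837.589190
V = π·0.5² × L = 0.785398 × 837.589190 = 657.841012

L=837.589 V=657.841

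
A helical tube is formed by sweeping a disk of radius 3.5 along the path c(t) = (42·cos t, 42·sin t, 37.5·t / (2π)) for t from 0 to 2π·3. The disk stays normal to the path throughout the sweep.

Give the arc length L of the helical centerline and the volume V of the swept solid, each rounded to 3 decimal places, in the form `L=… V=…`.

2πR = 2π·42 = 263.893783
per-turn = √(263.893783² + 37.5²) = √(69639.9287 + 1406.25) = √71046.1787 = 266.544891
L = 3 × 266.544891 = 799.634672
V = π·3.5² × L = 38.484510 × 799.634672 = 30773.548517

L=799.635 V=30773.549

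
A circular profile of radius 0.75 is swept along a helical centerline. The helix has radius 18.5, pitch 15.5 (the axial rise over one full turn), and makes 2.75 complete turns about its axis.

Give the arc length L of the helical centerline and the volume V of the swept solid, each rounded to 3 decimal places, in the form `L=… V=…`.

2πR = 2π·18.5 = 116.238928
per-turn = √(116.238928² + 15.5²) = √(13511.4884 + 240.25) = √13751.7384 = 117.267806
L = 2.75 × 117.267806 = 322.486468
V = π·0.75² × L = 1.767146 × 322.486468 = 569.880629

L=322.486 V=569.881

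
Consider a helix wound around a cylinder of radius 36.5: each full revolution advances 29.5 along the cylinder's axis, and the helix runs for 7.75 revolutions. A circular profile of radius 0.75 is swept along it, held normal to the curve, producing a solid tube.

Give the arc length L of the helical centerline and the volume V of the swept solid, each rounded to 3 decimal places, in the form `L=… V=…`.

2πR = 2π·36.5 = 229.336264
per-turn = √(229.336264² + 29.5²) = √(52595.1219 + 870.25) = √53465.3719 = 231.225803
L = 7.75 × 231.225803 = 1791.999971
V = π·0.75² × L = 1.767146 × 1791.999971 = 3166.725344

L=1792.000 V=3166.725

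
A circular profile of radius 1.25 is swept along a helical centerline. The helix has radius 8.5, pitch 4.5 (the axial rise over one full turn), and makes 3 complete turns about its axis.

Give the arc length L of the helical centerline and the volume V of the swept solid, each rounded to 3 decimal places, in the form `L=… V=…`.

2πR = 2π·8.5 = 53.407075
per-turn = √(53.407075² + 4.5²) = √(2852.3157 + 20.25) = √2872.5657 = 53.596321
L = 3 × 53.596321 = 160.788964
V = π·1.25² × L = 4.908739 × 160.788964 = 789.270983

L=160.789 V=789.271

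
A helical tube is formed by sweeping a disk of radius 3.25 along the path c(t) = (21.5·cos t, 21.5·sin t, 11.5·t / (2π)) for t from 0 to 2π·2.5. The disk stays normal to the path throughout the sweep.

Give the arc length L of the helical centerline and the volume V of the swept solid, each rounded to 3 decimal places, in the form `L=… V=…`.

L=338.943 V=11247.161

2πR = 2π·21.5 = 135.088484
per-turn = √(135.088484² + 11.5²) = √(18248.8985 + 132.25) = √18381.1485 = 135.577094
L = 2.5 × 135.577094 = 338.942736
V = π·3.25² × L = 33.183072 × 338.942736 = 11247.161353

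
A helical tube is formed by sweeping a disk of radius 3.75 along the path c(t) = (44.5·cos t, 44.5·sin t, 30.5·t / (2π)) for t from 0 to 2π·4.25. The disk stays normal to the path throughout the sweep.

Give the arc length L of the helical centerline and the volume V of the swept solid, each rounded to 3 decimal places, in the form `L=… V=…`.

2πR = 2π·44.5 = 279.601746
per-turn = √(279.601746² + 30.5²) = √(78177.1365 + 930.25) = √79107.3865 = 281.260354
L = 4.25 × 281.260354 = 1195.356502
V = π·3.75² × L = 44.178647 × 1195.356502 = 52809.232592

L=1195.357 V=52809.233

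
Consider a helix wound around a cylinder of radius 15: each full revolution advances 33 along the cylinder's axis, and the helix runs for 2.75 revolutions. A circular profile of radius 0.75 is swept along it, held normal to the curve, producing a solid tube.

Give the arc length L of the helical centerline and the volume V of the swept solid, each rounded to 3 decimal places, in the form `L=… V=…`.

2πR = 2π·15 = 94.247780
per-turn = √(94.247780² + 33²) = √(8882.6440 + 1089) = √9971.6440 = 99.858119
L = 2.75 × 99.858119 = 274.609828
V = π·0.75² × L = 1.767146 × 274.609828 = 485.275622

L=274.610 V=485.276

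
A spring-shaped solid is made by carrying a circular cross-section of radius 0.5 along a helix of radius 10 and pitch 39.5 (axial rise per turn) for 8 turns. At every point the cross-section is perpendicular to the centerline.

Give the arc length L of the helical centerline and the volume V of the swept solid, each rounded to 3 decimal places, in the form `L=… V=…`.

L=593.732 V=466.316

2πR = 2π·10 = 62.831853
per-turn = √(62.831853² + 39.5²) = √(3947.8418 + 1560.25) = √5508.0918 = 74.216519
L = 8 × 74.216519 = 593.732156
V = π·0.5² × L = 0.785398 × 593.732156 = 466.316145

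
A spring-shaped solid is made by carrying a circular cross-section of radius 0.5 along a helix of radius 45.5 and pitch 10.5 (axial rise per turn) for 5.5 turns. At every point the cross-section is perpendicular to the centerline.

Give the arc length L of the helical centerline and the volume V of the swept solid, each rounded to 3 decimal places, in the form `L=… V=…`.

L=1573.427 V=1235.767

2πR = 2π·45.5 = 285.884931
per-turn = √(285.884931² + 10.5²) = √(81730.1940 + 110.25) = √81840.4440 = 286.077689
L = 5.5 × 286.077689 = 1573.427289
V = π·0.5² × L = 0.785398 × 1573.427289 = 1235.766903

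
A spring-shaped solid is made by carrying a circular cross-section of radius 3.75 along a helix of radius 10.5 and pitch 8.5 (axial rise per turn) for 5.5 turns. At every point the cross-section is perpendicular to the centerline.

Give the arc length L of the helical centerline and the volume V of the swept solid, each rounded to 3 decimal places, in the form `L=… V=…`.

L=365.853 V=16162.899

2πR = 2π·10.5 = 65.973446
per-turn = √(65.973446² + 8.5²) = √(4352.4955 + 72.25) = √4424.7455 = 66.518761
L = 5.5 × 66.518761 = 365.853185
V = π·3.75² × L = 44.178647 × 365.853185 = 16162.898579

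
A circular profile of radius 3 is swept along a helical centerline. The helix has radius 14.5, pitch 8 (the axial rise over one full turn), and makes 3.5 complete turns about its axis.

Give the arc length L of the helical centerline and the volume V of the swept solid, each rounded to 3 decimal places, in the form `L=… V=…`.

L=320.099 V=9050.575

2πR = 2π·14.5 = 91.106187
per-turn = √(91.106187² + 8²) = √(8300.3373 + 64) = √8364.3373 = 91.456751
L = 3.5 × 91.456751 = 320.098628
V = π·3² × L = 28.274334 × 320.098628 = 9050.575496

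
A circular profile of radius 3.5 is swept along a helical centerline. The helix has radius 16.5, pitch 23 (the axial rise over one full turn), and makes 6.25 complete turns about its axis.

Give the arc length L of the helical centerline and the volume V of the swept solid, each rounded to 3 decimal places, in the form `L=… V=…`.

L=663.708 V=25542.462

2πR = 2π·16.5 = 103.672558
per-turn = √(103.672558² + 23²) = √(10747.9992 + 529) = √11276.9992 = 106.193216
L = 6.25 × 106.193216 = 663.707602
V = π·3.5² × L = 38.484510 × 663.707602 = 25542.461851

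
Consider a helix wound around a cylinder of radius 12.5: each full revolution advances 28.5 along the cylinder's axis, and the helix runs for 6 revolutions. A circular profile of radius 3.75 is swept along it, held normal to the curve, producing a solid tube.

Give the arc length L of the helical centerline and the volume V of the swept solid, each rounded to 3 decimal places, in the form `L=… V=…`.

L=501.305 V=22146.994

2πR = 2π·12.5 = 78.539816
per-turn = √(78.539816² + 28.5²) = √(6168.5028 + 812.25) = √6980.7528 = 83.550899
L = 6 × 83.550899 = 501.305395
V = π·3.75² × L = 44.178647 × 501.305395 = 22146.993929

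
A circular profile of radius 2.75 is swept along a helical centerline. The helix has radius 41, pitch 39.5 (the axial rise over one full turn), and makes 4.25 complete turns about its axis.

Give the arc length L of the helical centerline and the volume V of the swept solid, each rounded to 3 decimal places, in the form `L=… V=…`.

2πR = 2π·41 = 257.610598
per-turn = √(257.610598² + 39.5²) = √(66363.2200 + 1560.25) = √67923.4700 = 260.621315
L = 4.25 × 260.621315 = 1107.640590
V = π·2.75² × L = 23.758294 × 1107.640590 = 26315.651275

L=1107.641 V=26315.651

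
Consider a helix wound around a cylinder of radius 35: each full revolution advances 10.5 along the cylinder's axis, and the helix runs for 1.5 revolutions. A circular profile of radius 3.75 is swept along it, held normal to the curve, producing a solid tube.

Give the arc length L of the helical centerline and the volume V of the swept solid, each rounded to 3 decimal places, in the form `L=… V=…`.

2πR = 2π·35 = 219.911486
per-turn = √(219.911486² + 10.5²) = √(48361.0616 + 110.25) = √48471.3116 = 220.162012
L = 1.5 × 220.162012 = 330.243018
V = π·3.75² × L = 44.178647 × 330.243018 = 14589.689620

L=330.243 V=14589.690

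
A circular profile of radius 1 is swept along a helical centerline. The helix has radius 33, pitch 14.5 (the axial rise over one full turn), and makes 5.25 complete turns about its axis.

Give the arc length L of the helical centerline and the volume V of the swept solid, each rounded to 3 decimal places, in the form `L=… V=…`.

2πR = 2π·33 = 207.345115
per-turn = √(207.345115² + 14.5²) = √(42991.9968 + 210.25) = √43202.2468 = 207.851502
L = 5.25 × 207.851502 = 1091.220384
V = π·1² × L = 3.141593 × 1091.220384 = 3428.169942

L=1091.220 V=3428.170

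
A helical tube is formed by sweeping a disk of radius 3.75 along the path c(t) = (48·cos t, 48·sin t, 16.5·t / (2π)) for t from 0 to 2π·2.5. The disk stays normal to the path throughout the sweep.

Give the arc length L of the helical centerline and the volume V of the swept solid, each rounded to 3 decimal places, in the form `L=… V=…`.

2πR = 2π·48 = 301.592895
per-turn = √(301.592895² + 16.5²) = √(90958.2742 + 272.25) = √91230.5242 = 302.043911
L = 2.5 × 302.043911 = 755.109777
V = π·3.75² × L = 44.178647 × 755.109777 = 33359.728071

L=755.110 V=33359.728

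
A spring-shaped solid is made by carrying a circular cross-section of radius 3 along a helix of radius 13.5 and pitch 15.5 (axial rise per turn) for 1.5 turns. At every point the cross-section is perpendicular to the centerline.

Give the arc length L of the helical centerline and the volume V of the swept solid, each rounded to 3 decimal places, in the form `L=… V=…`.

L=129.341 V=3657.040

2πR = 2π·13.5 = 84.823002
per-turn = √(84.823002² + 15.5²) = √(7194.9416 + 240.25) = √7435.1916 = 86.227557
L = 1.5 × 86.227557 = 129.341336
V = π·3² × L = 28.274334 × 129.341336 = 3657.040110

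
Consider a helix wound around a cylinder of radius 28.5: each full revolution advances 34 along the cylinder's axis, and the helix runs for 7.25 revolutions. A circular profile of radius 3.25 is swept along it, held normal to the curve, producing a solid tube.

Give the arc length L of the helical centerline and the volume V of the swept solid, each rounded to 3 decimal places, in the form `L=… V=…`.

L=1321.457 V=43850.014

2πR = 2π·28.5 = 179.070781
per-turn = √(179.070781² + 34²) = √(32066.3447 + 1156) = √33222.3447 = 182.269978
L = 7.25 × 182.269978 = 1321.457337
V = π·3.25² × L = 33.183072 × 1321.457337 = 43850.014489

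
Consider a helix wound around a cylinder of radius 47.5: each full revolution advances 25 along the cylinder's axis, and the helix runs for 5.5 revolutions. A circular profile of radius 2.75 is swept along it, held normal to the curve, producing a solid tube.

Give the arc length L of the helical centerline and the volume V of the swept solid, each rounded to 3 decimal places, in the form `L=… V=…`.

2πR = 2π·47.5 = 298.451302
per-turn = √(298.451302² + 25²) = √(89073.1797 + 625) = √89698.1797 = 299.496544
L = 5.5 × 299.496544 = 1647.230991
V = π·2.75² × L = 23.758294 × 1647.230991 = 39135.398891

L=1647.231 V=39135.399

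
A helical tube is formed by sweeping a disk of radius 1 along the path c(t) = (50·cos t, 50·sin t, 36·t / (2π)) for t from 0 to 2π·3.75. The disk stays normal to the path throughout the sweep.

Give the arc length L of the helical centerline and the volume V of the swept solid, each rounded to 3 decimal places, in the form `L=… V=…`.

L=1185.807 V=3725.322

2πR = 2π·50 = 314.159265
per-turn = √(314.159265² + 36²) = √(98696.0440 + 1296) = √99992.0440 = 316.215186
L = 3.75 × 316.215186 = 1185.806948
V = π·1² × L = 3.141593 × 1185.806948 = 3725.322398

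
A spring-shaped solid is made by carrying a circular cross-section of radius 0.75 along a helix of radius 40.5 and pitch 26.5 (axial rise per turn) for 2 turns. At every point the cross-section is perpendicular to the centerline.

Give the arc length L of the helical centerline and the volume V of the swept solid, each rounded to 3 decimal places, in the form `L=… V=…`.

L=511.690 V=904.231

2πR = 2π·40.5 = 254.469005
per-turn = √(254.469005² + 26.5²) = √(64754.4745 + 702.25) = √65456.7245 = 255.845118
L = 2 × 255.845118 = 511.690236
V = π·0.75² × L = 1.767146 × 511.690236 = 904.231287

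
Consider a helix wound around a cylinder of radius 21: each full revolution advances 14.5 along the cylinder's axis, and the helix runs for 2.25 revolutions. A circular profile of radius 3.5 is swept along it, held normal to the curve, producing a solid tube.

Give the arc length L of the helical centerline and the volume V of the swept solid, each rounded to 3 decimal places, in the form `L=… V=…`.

2πR = 2π·21 = 131.946891
per-turn = √(131.946891² + 14.5²) = √(17409.9822 + 210.25) = √17620.2322 = 132.741223
L = 2.25 × 132.741223 = 298.667751
V = π·3.5² × L = 38.484510 × 298.667751 = 11494.082042

L=298.668 V=11494.082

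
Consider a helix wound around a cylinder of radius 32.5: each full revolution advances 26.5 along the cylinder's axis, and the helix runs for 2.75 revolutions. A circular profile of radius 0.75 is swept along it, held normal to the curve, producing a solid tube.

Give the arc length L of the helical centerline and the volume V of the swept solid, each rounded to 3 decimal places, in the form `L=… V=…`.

L=566.269 V=1000.679

2πR = 2π·32.5 = 204.203522
per-turn = √(204.203522² + 26.5²) = √(41699.0786 + 702.25) = √42401.3286 = 205.915829
L = 2.75 × 205.915829 = 566.268529
V = π·0.75² × L = 1.767146 × 566.268529 = 1000.679092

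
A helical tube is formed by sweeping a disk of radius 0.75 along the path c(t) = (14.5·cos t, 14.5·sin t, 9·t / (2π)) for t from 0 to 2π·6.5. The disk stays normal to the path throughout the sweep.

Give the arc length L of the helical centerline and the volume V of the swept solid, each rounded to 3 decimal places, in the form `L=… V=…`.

2πR = 2π·14.5 = 91.106187
per-turn = √(91.106187² + 9²) = √(8300.3373 + 81) = √8381.3373 = 91.549644
L = 6.5 × 91.549644 = 595.072685
V = π·0.75² × L = 1.767146 × 595.072685 = 1051.580237

L=595.073 V=1051.580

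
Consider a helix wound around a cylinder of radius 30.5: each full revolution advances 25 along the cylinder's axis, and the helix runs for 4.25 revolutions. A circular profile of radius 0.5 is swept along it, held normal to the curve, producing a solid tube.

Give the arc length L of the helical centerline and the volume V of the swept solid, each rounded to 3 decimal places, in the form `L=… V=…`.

2πR = 2π·30.5 = 191.637152
per-turn = √(191.637152² + 25²) = √(36724.7980 + 625) = √37349.7980 = 193.260958
L = 4.25 × 193.260958 = 821.359072
V = π·0.5² × L = 0.785398 × 821.359072 = 645.093907

L=821.359 V=645.094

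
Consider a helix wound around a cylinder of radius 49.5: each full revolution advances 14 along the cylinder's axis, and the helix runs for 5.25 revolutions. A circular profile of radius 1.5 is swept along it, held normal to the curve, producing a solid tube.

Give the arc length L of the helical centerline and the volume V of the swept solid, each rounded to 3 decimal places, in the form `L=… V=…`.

L=1634.496 V=11553.573

2πR = 2π·49.5 = 311.017673
per-turn = √(311.017673² + 14²) = √(96731.9927 + 196) = √96927.9927 = 311.332608
L = 5.25 × 311.332608 = 1634.496191
V = π·1.5² × L = 7.068583 × 1634.496191 = 11553.572761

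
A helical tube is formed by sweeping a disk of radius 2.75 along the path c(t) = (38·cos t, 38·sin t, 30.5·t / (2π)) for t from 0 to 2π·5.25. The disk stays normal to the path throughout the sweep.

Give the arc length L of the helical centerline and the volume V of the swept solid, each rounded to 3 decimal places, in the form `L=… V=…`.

2πR = 2π·38 = 238.761042
per-turn = √(238.761042² + 30.5²) = √(57006.8350 + 930.25) = √57937.0850 = 240.701236
L = 5.25 × 240.701236 = 1263.681489
V = π·2.75² × L = 23.758294 × 1263.681489 = 30022.916900

L=1263.681 V=30022.917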